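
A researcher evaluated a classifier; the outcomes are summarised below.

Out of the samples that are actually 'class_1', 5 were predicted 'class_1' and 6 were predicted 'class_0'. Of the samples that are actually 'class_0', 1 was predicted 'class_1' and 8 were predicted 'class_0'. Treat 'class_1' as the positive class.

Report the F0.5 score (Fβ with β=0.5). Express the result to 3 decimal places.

Fβ = (1+β²)·TP / ((1+β²)·TP + β²·FN + FP), with β²=1/4
= 1.25·5 / (1.25·5 + 0.25·6 + 1) = 0.714

0.714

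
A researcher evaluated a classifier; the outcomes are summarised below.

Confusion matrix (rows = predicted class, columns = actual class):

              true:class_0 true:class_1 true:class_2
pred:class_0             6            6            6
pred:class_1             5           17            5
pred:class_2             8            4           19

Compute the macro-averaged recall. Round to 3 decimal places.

Per-class recall (TP/(TP+FN)):
  class_0: TP=6, FN=5+8=13 → 6/19 = 0.3158
  class_1: TP=17, FN=6+4=10 → 17/27 = 0.6296
  class_2: TP=19, FN=6+5=11 → 19/30 = 0.6333
Macro-recall = mean = (0.3158 + 0.6296 + 0.6333) / 3 = 0.526

0.526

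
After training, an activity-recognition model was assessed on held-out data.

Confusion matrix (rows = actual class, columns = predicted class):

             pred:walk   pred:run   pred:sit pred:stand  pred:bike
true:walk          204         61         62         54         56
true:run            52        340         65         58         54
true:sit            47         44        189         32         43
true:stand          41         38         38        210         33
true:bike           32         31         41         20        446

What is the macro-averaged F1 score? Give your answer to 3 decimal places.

Per-class F1 score (2·TP/(2·TP+FP+FN)):
  walk: TP=204, FP=52+47+41+32=172, FN=61+62+54+56=233 → 408/813 = 0.5018
  run: TP=340, FP=61+44+38+31=174, FN=52+65+58+54=229 → 680/1083 = 0.6279
  sit: TP=189, FP=62+65+38+41=206, FN=47+44+32+43=166 → 378/750 = 0.5040
  stand: TP=210, FP=54+58+32+20=164, FN=41+38+38+33=150 → 420/734 = 0.5722
  bike: TP=446, FP=56+54+43+33=186, FN=32+31+41+20=124 → 892/1202 = 0.7421
Macro-F1 score = mean = (0.5018 + 0.6279 + 0.5040 + 0.5722 + 0.7421) / 5 = 0.590

0.590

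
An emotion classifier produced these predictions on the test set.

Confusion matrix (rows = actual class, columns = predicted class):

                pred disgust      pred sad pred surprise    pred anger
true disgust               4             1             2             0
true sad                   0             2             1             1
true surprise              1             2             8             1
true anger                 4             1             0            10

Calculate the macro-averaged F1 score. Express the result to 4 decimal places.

0.5841

Per-class F1 score (2·TP/(2·TP+FP+FN)):
  disgust: TP=4, FP=0+1+4=5, FN=1+2+0=3 → 8/16 = 0.50000
  sad: TP=2, FP=1+2+1=4, FN=0+1+1=2 → 4/10 = 0.40000
  surprise: TP=8, FP=2+1+0=3, FN=1+2+1=4 → 16/23 = 0.69565
  anger: TP=10, FP=0+1+1=2, FN=4+1+0=5 → 20/27 = 0.74074
Macro-F1 score = mean = (0.50000 + 0.40000 + 0.69565 + 0.74074) / 4 = 0.5841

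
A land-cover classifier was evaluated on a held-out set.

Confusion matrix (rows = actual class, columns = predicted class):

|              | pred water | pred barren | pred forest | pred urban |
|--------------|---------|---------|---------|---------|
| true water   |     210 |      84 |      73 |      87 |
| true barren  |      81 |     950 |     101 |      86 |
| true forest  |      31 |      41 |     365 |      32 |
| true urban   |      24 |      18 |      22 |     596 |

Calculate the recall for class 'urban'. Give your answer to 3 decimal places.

0.903

Take TP from the diagonal, FP from the rest of the 'urban' prediction marginal, FN from the rest of the 'urban' actual marginal.
recall = TP/(TP+FN).
urban: TP=596, FN=24+18+22=64 → 596/660 = 0.9030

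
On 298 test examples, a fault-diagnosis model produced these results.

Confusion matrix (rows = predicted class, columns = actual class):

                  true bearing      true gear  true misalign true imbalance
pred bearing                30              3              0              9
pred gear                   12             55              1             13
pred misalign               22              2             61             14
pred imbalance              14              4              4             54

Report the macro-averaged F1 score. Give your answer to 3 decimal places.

0.662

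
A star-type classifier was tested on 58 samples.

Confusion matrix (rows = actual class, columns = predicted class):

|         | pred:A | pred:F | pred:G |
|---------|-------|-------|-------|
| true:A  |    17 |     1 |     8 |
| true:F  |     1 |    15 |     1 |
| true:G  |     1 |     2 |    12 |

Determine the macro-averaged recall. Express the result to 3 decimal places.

Per-class recall (TP/(TP+FN)):
  A: TP=17, FN=1+8=9 → 17/26 = 0.6538
  F: TP=15, FN=1+1=2 → 15/17 = 0.8824
  G: TP=12, FN=1+2=3 → 12/15 = 0.8000
Macro-recall = mean = (0.6538 + 0.8824 + 0.8000) / 3 = 0.779

0.779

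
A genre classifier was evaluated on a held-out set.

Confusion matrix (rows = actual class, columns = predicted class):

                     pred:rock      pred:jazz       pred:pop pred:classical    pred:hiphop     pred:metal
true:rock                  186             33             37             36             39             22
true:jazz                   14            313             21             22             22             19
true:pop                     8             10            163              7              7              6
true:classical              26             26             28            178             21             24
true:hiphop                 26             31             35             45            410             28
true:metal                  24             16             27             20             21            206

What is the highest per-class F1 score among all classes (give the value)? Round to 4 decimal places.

0.7489

Per-class F1 score (2·TP/(2·TP+FP+FN)):
  rock: TP=186, FP=14+8+26+26+24=98, FN=33+37+36+39+22=167 → 372/637 = 0.58399
  jazz: TP=313, FP=33+10+26+31+16=116, FN=14+21+22+22+19=98 → 626/840 = 0.74524
  pop: TP=163, FP=37+21+28+35+27=148, FN=8+10+7+7+6=38 → 326/512 = 0.63672
  classical: TP=178, FP=36+22+7+45+20=130, FN=26+26+28+21+24=125 → 356/611 = 0.58265
  hiphop: TP=410, FP=39+22+7+21+21=110, FN=26+31+35+45+28=165 → 820/1095 = 0.74886
  metal: TP=206, FP=22+19+6+24+28=99, FN=24+16+27+20+21=108 → 412/619 = 0.66559
Highest is class 'hiphop' with F1 score = 0.7489.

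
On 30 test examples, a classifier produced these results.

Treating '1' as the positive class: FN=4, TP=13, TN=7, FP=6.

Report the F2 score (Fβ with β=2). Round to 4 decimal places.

0.7471

Fβ = (1+β²)·TP / ((1+β²)·TP + β²·FN + FP), with β²=4
= 5·13 / (5·13 + 4·4 + 6) = 0.7471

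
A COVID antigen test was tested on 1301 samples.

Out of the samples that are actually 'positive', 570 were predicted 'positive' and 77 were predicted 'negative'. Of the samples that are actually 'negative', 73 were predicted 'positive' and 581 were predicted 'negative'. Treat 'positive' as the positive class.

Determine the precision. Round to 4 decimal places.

0.8865

Precision = TP/(TP+FP) = 570/(570+73) = 570/643 = 0.8865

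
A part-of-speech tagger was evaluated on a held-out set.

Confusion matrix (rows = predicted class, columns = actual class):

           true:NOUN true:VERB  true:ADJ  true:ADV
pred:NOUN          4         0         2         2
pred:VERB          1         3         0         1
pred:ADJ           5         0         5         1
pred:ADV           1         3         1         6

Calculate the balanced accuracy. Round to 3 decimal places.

0.522

Balanced accuracy = mean of per-class recall.
  NOUN: recall = 4/11 = 0.3636
  VERB: recall = 3/6 = 0.5000
  ADJ: recall = 5/8 = 0.6250
  ADV: recall = 6/10 = 0.6000
Mean = (0.3636 + 0.5000 + 0.6250 + 0.6000) / 4 = 0.522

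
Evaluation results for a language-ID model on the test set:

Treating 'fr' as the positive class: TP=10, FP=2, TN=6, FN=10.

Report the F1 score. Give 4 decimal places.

0.6250

Precision = TP/(TP+FP) = 10/12 = 0.8333
Recall = TP/(TP+FN) = 10/20 = 0.5000
F1 = 2·TP/(2·TP+FP+FN) = 20/32 = 0.6250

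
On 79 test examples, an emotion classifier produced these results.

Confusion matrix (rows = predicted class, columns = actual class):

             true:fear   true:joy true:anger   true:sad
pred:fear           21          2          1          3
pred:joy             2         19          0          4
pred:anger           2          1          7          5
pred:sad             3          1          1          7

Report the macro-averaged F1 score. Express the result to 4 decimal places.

0.6476

Per-class F1 score (2·TP/(2·TP+FP+FN)):
  fear: TP=21, FP=2+1+3=6, FN=2+2+3=7 → 42/55 = 0.76364
  joy: TP=19, FP=2+0+4=6, FN=2+1+1=4 → 38/48 = 0.79167
  anger: TP=7, FP=2+1+5=8, FN=1+0+1=2 → 14/24 = 0.58333
  sad: TP=7, FP=3+1+1=5, FN=3+4+5=12 → 14/31 = 0.45161
Macro-F1 score = mean = (0.76364 + 0.79167 + 0.58333 + 0.45161) / 4 = 0.6476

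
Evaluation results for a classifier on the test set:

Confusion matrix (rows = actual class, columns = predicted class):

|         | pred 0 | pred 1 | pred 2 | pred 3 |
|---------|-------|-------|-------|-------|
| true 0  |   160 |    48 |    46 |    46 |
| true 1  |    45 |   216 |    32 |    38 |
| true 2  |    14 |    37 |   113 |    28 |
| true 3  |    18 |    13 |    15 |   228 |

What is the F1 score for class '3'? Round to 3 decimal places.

0.743

F1 score = 2·TP/(2·TP+FP+FN).
3: TP=228, FP=46+38+28=112, FN=18+13+15=46 → 456/614 = 0.7427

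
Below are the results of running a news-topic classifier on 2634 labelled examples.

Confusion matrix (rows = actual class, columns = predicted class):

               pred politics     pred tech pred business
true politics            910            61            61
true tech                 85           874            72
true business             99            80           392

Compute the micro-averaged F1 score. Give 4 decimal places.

Micro-averaging pools counts across classes: ΣTP=2176, ΣFP=458, ΣFN=458.
Micro-F1 score = 2·TP/(2·TP+FP+FN) on pooled counts = 0.8261 (equals overall accuracy in single-label multiclass).

0.8261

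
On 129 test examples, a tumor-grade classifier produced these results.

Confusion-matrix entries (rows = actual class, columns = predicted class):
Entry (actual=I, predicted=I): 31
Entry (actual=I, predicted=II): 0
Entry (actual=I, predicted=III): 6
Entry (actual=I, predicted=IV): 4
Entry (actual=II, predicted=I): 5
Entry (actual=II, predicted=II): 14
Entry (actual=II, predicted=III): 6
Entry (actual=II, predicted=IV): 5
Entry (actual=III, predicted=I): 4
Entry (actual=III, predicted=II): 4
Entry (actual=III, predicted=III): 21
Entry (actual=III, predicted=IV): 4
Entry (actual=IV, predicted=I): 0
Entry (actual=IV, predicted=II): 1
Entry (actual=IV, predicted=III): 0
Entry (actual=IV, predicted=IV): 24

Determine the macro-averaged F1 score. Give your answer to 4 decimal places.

0.6869

Per-class F1 score (2·TP/(2·TP+FP+FN)):
  I: TP=31, FP=5+4+0=9, FN=0+6+4=10 → 62/81 = 0.76543
  II: TP=14, FP=0+4+1=5, FN=5+6+5=16 → 28/49 = 0.57143
  III: TP=21, FP=6+6+0=12, FN=4+4+4=12 → 42/66 = 0.63636
  IV: TP=24, FP=4+5+4=13, FN=0+1+0=1 → 48/62 = 0.77419
Macro-F1 score = mean = (0.76543 + 0.57143 + 0.63636 + 0.77419) / 4 = 0.6869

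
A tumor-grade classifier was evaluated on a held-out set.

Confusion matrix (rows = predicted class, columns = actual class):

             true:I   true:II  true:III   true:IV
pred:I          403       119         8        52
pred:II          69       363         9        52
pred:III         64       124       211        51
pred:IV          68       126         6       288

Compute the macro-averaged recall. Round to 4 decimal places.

0.6787

Per-class recall (TP/(TP+FN)):
  I: TP=403, FN=69+64+68=201 → 403/604 = 0.66722
  II: TP=363, FN=119+124+126=369 → 363/732 = 0.49590
  III: TP=211, FN=8+9+6=23 → 211/234 = 0.90171
  IV: TP=288, FN=52+52+51=155 → 288/443 = 0.65011
Macro-recall = mean = (0.66722 + 0.49590 + 0.90171 + 0.65011) / 4 = 0.6787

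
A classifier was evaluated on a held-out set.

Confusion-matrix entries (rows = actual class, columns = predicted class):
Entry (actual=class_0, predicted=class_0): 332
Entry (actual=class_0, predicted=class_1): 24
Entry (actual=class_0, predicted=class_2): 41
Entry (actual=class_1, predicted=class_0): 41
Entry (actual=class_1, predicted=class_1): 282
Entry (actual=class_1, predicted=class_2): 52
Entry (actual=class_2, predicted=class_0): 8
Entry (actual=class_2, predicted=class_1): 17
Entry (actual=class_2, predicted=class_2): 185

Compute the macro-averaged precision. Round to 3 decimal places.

0.803

Per-class precision (TP/(TP+FP)):
  class_0: TP=332, FP=41+8=49 → 332/381 = 0.8714
  class_1: TP=282, FP=24+17=41 → 282/323 = 0.8731
  class_2: TP=185, FP=41+52=93 → 185/278 = 0.6655
Macro-precision = mean = (0.8714 + 0.8731 + 0.6655) / 3 = 0.803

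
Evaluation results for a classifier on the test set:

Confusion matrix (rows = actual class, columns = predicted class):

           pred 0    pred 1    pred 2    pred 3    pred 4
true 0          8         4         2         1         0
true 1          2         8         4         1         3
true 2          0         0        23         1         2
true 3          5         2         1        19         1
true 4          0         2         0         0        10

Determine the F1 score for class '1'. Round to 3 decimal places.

Take TP from the diagonal, FP from the rest of the '1' prediction marginal, FN from the rest of the '1' actual marginal.
F1 score = 2·TP/(2·TP+FP+FN).
1: TP=8, FP=4+0+2+2=8, FN=2+4+1+3=10 → 16/34 = 0.4706

0.471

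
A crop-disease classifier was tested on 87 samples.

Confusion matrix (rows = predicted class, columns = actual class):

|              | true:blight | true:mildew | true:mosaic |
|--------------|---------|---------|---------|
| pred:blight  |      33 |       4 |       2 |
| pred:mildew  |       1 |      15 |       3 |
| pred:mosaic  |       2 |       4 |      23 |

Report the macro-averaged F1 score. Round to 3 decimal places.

Per-class F1 score (2·TP/(2·TP+FP+FN)):
  blight: TP=33, FP=4+2=6, FN=1+2=3 → 66/75 = 0.8800
  mildew: TP=15, FP=1+3=4, FN=4+4=8 → 30/42 = 0.7143
  mosaic: TP=23, FP=2+4=6, FN=2+3=5 → 46/57 = 0.8070
Macro-F1 score = mean = (0.8800 + 0.7143 + 0.8070) / 3 = 0.800

0.800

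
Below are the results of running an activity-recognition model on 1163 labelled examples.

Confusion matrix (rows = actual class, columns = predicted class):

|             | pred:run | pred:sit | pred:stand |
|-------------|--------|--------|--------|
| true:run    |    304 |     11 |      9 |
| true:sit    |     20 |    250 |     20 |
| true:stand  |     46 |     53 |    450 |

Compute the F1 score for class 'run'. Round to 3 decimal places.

0.876

F1 score = 2·TP/(2·TP+FP+FN).
run: TP=304, FP=20+46=66, FN=11+9=20 → 608/694 = 0.8761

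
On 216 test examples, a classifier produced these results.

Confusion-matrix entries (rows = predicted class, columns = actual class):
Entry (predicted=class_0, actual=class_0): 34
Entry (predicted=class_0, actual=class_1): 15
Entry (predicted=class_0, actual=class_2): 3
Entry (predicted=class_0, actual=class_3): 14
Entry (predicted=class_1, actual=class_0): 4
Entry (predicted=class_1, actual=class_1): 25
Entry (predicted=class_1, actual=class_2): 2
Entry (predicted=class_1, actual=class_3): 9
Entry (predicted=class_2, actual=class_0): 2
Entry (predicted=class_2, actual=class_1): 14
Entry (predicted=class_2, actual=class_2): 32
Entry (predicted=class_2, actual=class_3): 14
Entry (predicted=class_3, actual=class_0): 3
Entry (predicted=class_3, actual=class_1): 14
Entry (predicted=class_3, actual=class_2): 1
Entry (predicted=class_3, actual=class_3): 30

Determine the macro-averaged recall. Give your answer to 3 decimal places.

Per-class recall (TP/(TP+FN)):
  class_0: TP=34, FN=4+2+3=9 → 34/43 = 0.7907
  class_1: TP=25, FN=15+14+14=43 → 25/68 = 0.3676
  class_2: TP=32, FN=3+2+1=6 → 32/38 = 0.8421
  class_3: TP=30, FN=14+9+14=37 → 30/67 = 0.4478
Macro-recall = mean = (0.7907 + 0.3676 + 0.8421 + 0.4478) / 4 = 0.612

0.612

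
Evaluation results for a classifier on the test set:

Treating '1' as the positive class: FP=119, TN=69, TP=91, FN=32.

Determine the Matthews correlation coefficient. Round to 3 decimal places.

MCC = (TP·TN − FP·FN) / √((TP+FP)(TP+FN)(TN+FP)(TN+FN))
Numerator = 91·69 − 119·32 = 2471
Denominator = √(210·123·188·101) = √490460040 = 22146.3324
MCC = 2471 / 22146.3324 = 0.112

0.112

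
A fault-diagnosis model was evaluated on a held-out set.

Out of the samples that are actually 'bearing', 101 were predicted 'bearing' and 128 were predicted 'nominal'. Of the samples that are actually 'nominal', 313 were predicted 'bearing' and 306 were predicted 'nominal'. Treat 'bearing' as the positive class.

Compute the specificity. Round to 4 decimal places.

0.4943

Specificity = TN/(TN+FP) = 306/(306+313) = 0.4943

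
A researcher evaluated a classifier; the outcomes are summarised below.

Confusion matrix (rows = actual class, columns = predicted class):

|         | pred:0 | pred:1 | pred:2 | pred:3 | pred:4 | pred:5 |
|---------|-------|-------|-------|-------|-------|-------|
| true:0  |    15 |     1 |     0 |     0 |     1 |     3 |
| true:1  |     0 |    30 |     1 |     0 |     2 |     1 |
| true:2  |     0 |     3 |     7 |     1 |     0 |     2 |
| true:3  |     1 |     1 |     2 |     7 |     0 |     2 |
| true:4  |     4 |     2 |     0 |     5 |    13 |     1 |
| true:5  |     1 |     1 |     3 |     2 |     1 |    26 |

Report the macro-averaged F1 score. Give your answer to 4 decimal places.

Per-class F1 score (2·TP/(2·TP+FP+FN)):
  0: TP=15, FP=0+0+1+4+1=6, FN=1+0+0+1+3=5 → 30/41 = 0.73171
  1: TP=30, FP=1+3+1+2+1=8, FN=0+1+0+2+1=4 → 60/72 = 0.83333
  2: TP=7, FP=0+1+2+0+3=6, FN=0+3+1+0+2=6 → 14/26 = 0.53846
  3: TP=7, FP=0+0+1+5+2=8, FN=1+1+2+0+2=6 → 14/28 = 0.50000
  4: TP=13, FP=1+2+0+0+1=4, FN=4+2+0+5+1=12 → 26/42 = 0.61905
  5: TP=26, FP=3+1+2+2+1=9, FN=1+1+3+2+1=8 → 52/69 = 0.75362
Macro-F1 score = mean = (0.73171 + 0.83333 + 0.53846 + 0.50000 + 0.61905 + 0.75362) / 6 = 0.6627

0.6627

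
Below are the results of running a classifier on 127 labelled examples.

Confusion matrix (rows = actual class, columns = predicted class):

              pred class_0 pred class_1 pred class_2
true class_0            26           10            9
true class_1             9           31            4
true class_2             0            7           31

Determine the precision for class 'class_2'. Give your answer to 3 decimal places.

0.705

One-vs-rest for 'class_2': TP = diagonal; FP = other classes predicted 'class_2'; FN = 'class_2' predicted as other.
precision = TP/(TP+FP).
class_2: TP=31, FP=9+4=13 → 31/44 = 0.7045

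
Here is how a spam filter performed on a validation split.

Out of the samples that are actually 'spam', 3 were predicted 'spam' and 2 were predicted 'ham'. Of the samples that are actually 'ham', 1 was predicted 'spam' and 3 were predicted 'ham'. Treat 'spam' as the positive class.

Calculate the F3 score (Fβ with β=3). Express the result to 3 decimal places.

Fβ = (1+β²)·TP / ((1+β²)·TP + β²·FN + FP), with β²=9
= 10·3 / (10·3 + 9·2 + 1) = 0.612

0.612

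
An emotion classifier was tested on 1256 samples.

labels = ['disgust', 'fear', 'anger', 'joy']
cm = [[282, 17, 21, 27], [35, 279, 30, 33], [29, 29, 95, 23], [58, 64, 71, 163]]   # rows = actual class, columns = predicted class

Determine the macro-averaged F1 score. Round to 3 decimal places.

Per-class F1 score (2·TP/(2·TP+FP+FN)):
  disgust: TP=282, FP=35+29+58=122, FN=17+21+27=65 → 564/751 = 0.7510
  fear: TP=279, FP=17+29+64=110, FN=35+30+33=98 → 558/766 = 0.7285
  anger: TP=95, FP=21+30+71=122, FN=29+29+23=81 → 190/393 = 0.4835
  joy: TP=163, FP=27+33+23=83, FN=58+64+71=193 → 326/602 = 0.5415
Macro-F1 score = mean = (0.7510 + 0.7285 + 0.4835 + 0.5415) / 4 = 0.626

0.626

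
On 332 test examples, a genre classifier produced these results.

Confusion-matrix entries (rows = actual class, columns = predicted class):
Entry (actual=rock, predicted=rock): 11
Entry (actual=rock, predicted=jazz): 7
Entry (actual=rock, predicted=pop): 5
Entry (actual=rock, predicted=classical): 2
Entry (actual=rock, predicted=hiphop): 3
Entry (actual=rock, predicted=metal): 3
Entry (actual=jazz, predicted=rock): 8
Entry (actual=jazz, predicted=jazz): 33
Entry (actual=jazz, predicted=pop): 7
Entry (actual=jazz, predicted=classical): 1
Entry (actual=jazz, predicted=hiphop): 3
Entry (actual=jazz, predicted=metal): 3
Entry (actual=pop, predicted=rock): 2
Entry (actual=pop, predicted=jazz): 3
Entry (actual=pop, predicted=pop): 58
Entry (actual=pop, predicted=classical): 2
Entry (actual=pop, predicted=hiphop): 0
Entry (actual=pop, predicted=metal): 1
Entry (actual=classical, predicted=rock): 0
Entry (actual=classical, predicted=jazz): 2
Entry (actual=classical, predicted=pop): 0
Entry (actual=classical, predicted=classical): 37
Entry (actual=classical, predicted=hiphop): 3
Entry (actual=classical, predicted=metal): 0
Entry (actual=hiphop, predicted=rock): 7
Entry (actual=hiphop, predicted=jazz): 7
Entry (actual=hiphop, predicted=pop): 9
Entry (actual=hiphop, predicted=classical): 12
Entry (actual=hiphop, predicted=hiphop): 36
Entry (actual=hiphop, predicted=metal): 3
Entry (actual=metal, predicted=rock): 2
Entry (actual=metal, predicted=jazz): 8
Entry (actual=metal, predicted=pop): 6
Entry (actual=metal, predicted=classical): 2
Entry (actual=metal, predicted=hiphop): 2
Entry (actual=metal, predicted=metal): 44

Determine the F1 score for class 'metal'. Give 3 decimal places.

0.746

Take TP from the diagonal, FP from the rest of the 'metal' prediction marginal, FN from the rest of the 'metal' actual marginal.
F1 score = 2·TP/(2·TP+FP+FN).
metal: TP=44, FP=3+3+1+0+3=10, FN=2+8+6+2+2=20 → 88/118 = 0.7458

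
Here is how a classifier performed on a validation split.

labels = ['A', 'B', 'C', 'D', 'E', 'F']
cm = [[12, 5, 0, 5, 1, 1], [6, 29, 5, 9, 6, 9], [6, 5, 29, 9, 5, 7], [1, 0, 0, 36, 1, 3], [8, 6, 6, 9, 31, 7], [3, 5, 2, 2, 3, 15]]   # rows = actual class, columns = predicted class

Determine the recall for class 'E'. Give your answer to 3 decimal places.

Take TP from the diagonal, FP from the rest of the 'E' prediction marginal, FN from the rest of the 'E' actual marginal.
recall = TP/(TP+FN).
E: TP=31, FN=8+6+6+9+7=36 → 31/67 = 0.4627

0.463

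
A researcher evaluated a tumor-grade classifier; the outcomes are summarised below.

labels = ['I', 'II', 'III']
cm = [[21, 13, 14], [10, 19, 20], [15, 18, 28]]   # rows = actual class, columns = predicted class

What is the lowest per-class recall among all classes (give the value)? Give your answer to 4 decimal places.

Per-class recall (TP/(TP+FN)):
  I: TP=21, FN=13+14=27 → 21/48 = 0.43750
  II: TP=19, FN=10+20=30 → 19/49 = 0.38776
  III: TP=28, FN=15+18=33 → 28/61 = 0.45902
Lowest is class 'II' with recall = 0.3878.

0.3878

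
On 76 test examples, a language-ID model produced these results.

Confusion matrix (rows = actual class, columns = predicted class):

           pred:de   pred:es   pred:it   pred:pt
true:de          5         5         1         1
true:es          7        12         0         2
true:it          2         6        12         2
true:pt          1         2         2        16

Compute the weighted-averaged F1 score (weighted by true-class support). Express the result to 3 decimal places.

0.601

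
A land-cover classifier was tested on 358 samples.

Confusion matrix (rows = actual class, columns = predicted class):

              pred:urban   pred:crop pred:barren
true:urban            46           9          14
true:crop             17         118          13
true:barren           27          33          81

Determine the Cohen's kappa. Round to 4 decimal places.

Observed agreement pₒ = trace/N = 245/358 = 0.68436
Expected agreement pₑ = Σ (rowᵢ·colᵢ)/N² = (69·90 + 148·160 + 141·108)/358² = 0.35203
κ = (pₒ − pₑ)/(1 − pₑ) = (0.68436 − 0.35203)/(1 − 0.35203) = 0.5129

0.5129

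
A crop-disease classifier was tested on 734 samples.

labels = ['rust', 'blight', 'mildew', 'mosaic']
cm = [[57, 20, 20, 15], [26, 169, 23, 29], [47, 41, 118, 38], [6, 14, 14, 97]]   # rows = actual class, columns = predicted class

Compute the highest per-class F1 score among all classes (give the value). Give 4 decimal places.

Per-class F1 score (2·TP/(2·TP+FP+FN)):
  rust: TP=57, FP=26+47+6=79, FN=20+20+15=55 → 114/248 = 0.45968
  blight: TP=169, FP=20+41+14=75, FN=26+23+29=78 → 338/491 = 0.68839
  mildew: TP=118, FP=20+23+14=57, FN=47+41+38=126 → 236/419 = 0.56325
  mosaic: TP=97, FP=15+29+38=82, FN=6+14+14=34 → 194/310 = 0.62581
Highest is class 'blight' with F1 score = 0.6884.

0.6884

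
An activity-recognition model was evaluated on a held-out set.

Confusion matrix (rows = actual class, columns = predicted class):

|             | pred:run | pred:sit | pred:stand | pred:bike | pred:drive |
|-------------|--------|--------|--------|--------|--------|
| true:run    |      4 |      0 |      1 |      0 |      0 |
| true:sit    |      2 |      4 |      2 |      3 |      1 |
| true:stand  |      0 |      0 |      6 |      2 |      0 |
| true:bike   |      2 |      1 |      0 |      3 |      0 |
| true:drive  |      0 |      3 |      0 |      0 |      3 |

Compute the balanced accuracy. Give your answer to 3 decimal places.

0.577

Balanced accuracy = mean of per-class recall.
  run: recall = 4/5 = 0.8000
  sit: recall = 4/12 = 0.3333
  stand: recall = 6/8 = 0.7500
  bike: recall = 3/6 = 0.5000
  drive: recall = 3/6 = 0.5000
Mean = (0.8000 + 0.3333 + 0.7500 + 0.5000 + 0.5000) / 5 = 0.577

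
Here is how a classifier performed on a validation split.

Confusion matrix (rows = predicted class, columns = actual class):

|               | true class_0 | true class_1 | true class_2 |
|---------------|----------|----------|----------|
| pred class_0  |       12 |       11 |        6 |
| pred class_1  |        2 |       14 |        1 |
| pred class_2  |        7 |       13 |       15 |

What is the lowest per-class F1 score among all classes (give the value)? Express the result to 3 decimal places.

0.480

Per-class F1 score (2·TP/(2·TP+FP+FN)):
  class_0: TP=12, FP=11+6=17, FN=2+7=9 → 24/50 = 0.4800
  class_1: TP=14, FP=2+1=3, FN=11+13=24 → 28/55 = 0.5091
  class_2: TP=15, FP=7+13=20, FN=6+1=7 → 30/57 = 0.5263
Lowest is class 'class_0' with F1 score = 0.480.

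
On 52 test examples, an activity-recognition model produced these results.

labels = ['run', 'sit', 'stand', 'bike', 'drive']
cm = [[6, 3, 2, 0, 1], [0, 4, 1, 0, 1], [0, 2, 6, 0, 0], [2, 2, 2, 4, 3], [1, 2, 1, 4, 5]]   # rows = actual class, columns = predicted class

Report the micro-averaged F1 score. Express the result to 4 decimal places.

Micro-averaging pools counts across classes: ΣTP=25, ΣFP=27, ΣFN=27.
Micro-F1 score = 2·TP/(2·TP+FP+FN) on pooled counts = 0.4808 (equals overall accuracy in single-label multiclass).

0.4808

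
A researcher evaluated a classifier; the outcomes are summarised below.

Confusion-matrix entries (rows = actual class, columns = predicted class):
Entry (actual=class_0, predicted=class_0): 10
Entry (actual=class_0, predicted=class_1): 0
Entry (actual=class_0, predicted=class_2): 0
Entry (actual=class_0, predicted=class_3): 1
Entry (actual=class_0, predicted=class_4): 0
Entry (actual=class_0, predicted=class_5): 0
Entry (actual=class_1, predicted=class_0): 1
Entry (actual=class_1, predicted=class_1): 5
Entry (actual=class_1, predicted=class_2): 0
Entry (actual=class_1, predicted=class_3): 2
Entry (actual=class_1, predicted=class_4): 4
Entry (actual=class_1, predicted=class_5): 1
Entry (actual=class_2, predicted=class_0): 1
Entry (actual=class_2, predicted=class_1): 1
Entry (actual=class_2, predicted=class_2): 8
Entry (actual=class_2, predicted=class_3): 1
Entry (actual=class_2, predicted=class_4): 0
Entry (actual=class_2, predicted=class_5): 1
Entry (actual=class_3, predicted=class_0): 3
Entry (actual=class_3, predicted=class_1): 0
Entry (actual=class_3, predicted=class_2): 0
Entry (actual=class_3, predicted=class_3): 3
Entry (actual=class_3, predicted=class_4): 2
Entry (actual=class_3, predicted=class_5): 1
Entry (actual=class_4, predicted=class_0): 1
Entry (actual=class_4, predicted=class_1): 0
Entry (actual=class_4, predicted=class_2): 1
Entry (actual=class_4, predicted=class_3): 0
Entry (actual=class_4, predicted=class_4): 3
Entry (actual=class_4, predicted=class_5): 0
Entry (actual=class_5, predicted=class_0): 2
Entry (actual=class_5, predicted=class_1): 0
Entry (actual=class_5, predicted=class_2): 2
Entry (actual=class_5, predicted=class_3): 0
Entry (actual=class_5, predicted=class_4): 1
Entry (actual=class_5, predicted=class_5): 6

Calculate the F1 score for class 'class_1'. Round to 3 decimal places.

F1 score = 2·TP/(2·TP+FP+FN).
class_1: TP=5, FP=0+1+0+0+0=1, FN=1+0+2+4+1=8 → 10/19 = 0.5263

0.526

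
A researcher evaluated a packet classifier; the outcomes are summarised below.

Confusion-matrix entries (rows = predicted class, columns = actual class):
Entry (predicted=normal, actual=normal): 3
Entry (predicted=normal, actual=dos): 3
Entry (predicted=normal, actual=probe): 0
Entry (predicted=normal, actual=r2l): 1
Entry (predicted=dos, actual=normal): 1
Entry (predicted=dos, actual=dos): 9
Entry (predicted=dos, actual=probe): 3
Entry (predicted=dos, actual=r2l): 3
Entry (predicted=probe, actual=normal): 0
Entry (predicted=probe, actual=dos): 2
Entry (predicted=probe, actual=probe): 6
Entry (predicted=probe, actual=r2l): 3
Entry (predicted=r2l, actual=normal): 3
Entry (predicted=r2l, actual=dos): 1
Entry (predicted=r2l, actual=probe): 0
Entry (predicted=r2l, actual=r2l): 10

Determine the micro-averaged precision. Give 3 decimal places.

Micro-averaging pools counts across classes: ΣTP=28, ΣFP=20, ΣFN=20.
Micro-precision = TP/(TP+FP) on pooled counts = 0.583 (equals overall accuracy in single-label multiclass).

0.583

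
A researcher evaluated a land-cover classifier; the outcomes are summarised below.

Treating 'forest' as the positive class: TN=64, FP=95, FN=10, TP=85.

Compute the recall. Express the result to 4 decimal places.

0.8947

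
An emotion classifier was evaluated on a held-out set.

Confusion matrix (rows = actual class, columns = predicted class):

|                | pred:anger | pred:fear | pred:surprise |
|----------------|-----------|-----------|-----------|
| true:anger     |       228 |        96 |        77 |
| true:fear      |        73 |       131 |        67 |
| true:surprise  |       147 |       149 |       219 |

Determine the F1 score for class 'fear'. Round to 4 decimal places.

Treat 'fear' as positive and all other classes as negative.
F1 score = 2·TP/(2·TP+FP+FN).
fear: TP=131, FP=96+149=245, FN=73+67=140 → 262/647 = 0.40495

0.4049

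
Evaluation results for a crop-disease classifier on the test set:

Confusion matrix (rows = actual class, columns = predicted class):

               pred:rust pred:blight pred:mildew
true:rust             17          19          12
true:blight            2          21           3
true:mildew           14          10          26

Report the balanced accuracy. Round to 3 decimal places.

0.561

Balanced accuracy = mean of per-class recall.
  rust: recall = 17/48 = 0.3542
  blight: recall = 21/26 = 0.8077
  mildew: recall = 26/50 = 0.5200
Mean = (0.3542 + 0.8077 + 0.5200) / 3 = 0.561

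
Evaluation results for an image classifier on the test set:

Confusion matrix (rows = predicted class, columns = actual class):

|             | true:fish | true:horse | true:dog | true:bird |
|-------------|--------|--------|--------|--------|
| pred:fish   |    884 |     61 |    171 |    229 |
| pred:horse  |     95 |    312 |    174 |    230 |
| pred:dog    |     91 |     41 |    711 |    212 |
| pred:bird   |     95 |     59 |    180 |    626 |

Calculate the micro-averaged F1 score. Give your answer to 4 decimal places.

0.6073

Micro-averaging pools counts across classes: ΣTP=2533, ΣFP=1638, ΣFN=1638.
Micro-F1 score = 2·TP/(2·TP+FP+FN) on pooled counts = 0.6073 (equals overall accuracy in single-label multiclass).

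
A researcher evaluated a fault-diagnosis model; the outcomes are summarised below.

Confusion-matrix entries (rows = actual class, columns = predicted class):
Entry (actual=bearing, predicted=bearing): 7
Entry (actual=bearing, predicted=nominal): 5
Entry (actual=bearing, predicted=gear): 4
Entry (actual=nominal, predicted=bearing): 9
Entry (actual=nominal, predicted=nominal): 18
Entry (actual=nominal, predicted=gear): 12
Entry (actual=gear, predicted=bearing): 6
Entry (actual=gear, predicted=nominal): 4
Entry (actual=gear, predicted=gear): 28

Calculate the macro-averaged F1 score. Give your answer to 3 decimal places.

Per-class F1 score (2·TP/(2·TP+FP+FN)):
  bearing: TP=7, FP=9+6=15, FN=5+4=9 → 14/38 = 0.3684
  nominal: TP=18, FP=5+4=9, FN=9+12=21 → 36/66 = 0.5455
  gear: TP=28, FP=4+12=16, FN=6+4=10 → 56/82 = 0.6829
Macro-F1 score = mean = (0.3684 + 0.5455 + 0.6829) / 3 = 0.532

0.532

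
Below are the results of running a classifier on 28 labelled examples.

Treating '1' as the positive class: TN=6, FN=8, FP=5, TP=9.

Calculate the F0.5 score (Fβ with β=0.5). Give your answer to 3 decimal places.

0.616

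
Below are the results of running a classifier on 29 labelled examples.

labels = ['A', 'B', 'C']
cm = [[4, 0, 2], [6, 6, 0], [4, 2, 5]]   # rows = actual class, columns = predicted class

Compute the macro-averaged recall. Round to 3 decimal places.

0.540

Per-class recall (TP/(TP+FN)):
  A: TP=4, FN=0+2=2 → 4/6 = 0.6667
  B: TP=6, FN=6+0=6 → 6/12 = 0.5000
  C: TP=5, FN=4+2=6 → 5/11 = 0.4545
Macro-recall = mean = (0.6667 + 0.5000 + 0.4545) / 3 = 0.540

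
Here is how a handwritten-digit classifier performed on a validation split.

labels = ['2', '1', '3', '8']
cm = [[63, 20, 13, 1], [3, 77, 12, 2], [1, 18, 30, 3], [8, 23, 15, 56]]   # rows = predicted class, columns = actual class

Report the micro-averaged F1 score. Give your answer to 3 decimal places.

Micro-averaging pools counts across classes: ΣTP=226, ΣFP=119, ΣFN=119.
Micro-F1 score = 2·TP/(2·TP+FP+FN) on pooled counts = 0.655 (equals overall accuracy in single-label multiclass).

0.655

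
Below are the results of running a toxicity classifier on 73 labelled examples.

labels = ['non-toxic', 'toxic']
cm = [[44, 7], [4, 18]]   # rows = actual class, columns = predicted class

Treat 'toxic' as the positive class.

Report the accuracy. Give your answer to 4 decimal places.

0.8493

Accuracy = (TP+TN)/N = (18+44)/73 = 0.8493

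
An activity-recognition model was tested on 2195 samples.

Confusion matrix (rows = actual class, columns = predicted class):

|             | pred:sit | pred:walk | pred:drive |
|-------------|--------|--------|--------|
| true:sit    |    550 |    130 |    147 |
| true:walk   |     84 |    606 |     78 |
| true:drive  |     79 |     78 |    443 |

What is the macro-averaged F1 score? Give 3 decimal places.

Per-class F1 score (2·TP/(2·TP+FP+FN)):
  sit: TP=550, FP=84+79=163, FN=130+147=277 → 1100/1540 = 0.7143
  walk: TP=606, FP=130+78=208, FN=84+78=162 → 1212/1582 = 0.7661
  drive: TP=443, FP=147+78=225, FN=79+78=157 → 886/1268 = 0.6987
Macro-F1 score = mean = (0.7143 + 0.7661 + 0.6987) / 3 = 0.726

0.726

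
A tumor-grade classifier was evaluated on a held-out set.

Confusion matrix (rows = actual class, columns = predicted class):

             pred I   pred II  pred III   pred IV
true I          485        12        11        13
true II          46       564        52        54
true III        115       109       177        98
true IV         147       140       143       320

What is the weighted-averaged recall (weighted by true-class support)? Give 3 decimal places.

0.622

Per-class recall (TP/(TP+FN)):
  I: TP=485, FN=12+11+13=36 → 485/521 = 0.9309
  II: TP=564, FN=46+52+54=152 → 564/716 = 0.7877
  III: TP=177, FN=115+109+98=322 → 177/499 = 0.3547
  IV: TP=320, FN=147+140+143=430 → 320/750 = 0.4267
Weighted-recall = Σ (supportᵢ/N)·recallᵢ with N=2486: (521/2486)·0.9309 + (716/2486)·0.7877 + (499/2486)·0.3547 + (750/2486)·0.4267 = 0.622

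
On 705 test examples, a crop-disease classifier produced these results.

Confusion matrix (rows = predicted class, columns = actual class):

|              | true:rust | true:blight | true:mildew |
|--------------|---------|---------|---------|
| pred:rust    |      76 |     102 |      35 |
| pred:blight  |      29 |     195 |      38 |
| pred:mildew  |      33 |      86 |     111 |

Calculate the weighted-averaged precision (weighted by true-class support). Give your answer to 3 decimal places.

0.600

Per-class precision (TP/(TP+FP)):
  rust: TP=76, FP=102+35=137 → 76/213 = 0.3568
  blight: TP=195, FP=29+38=67 → 195/262 = 0.7443
  mildew: TP=111, FP=33+86=119 → 111/230 = 0.4826
Weighted-precision = Σ (supportᵢ/N)·precisionᵢ with N=705: (138/705)·0.3568 + (383/705)·0.7443 + (184/705)·0.4826 = 0.600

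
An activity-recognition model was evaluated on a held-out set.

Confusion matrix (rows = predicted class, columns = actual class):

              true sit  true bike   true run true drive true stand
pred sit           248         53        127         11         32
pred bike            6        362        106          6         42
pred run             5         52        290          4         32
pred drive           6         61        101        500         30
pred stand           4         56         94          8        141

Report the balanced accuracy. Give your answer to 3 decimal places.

0.680

Balanced accuracy = mean of per-class recall.
  sit: recall = 248/269 = 0.9219
  bike: recall = 362/584 = 0.6199
  run: recall = 290/718 = 0.4039
  drive: recall = 500/529 = 0.9452
  stand: recall = 141/277 = 0.5090
Mean = (0.9219 + 0.6199 + 0.4039 + 0.9452 + 0.5090) / 5 = 0.680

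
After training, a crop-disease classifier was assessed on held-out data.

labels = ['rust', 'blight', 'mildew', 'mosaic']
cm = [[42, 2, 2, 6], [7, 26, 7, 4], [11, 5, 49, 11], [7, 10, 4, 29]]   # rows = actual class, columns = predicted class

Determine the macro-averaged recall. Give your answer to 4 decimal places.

Per-class recall (TP/(TP+FN)):
  rust: TP=42, FN=2+2+6=10 → 42/52 = 0.80769
  blight: TP=26, FN=7+7+4=18 → 26/44 = 0.59091
  mildew: TP=49, FN=11+5+11=27 → 49/76 = 0.64474
  mosaic: TP=29, FN=7+10+4=21 → 29/50 = 0.58000
Macro-recall = mean = (0.80769 + 0.59091 + 0.64474 + 0.58000) / 4 = 0.6558

0.6558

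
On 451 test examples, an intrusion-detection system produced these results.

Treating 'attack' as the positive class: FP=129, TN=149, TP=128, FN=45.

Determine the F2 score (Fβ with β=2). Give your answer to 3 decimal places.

0.674

Fβ = (1+β²)·TP / ((1+β²)·TP + β²·FN + FP), with β²=4
= 5·128 / (5·128 + 4·45 + 129) = 0.674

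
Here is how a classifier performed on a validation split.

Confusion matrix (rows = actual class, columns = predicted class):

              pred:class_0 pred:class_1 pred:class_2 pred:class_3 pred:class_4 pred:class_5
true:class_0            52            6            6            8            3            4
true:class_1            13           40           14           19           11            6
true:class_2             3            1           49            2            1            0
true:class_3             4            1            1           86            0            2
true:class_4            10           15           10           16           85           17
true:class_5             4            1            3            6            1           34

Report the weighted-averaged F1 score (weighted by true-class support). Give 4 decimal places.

0.6381

Per-class F1 score (2·TP/(2·TP+FP+FN)):
  class_0: TP=52, FP=13+3+4+10+4=34, FN=6+6+8+3+4=27 → 104/165 = 0.63030
  class_1: TP=40, FP=6+1+1+15+1=24, FN=13+14+19+11+6=63 → 80/167 = 0.47904
  class_2: TP=49, FP=6+14+1+10+3=34, FN=3+1+2+1+0=7 → 98/139 = 0.70504
  class_3: TP=86, FP=8+19+2+16+6=51, FN=4+1+1+0+2=8 → 172/231 = 0.74459
  class_4: TP=85, FP=3+11+1+0+1=16, FN=10+15+10+16+17=68 → 170/254 = 0.66929
  class_5: TP=34, FP=4+6+0+2+17=29, FN=4+1+3+6+1=15 → 68/112 = 0.60714
Weighted-F1 score = Σ (supportᵢ/N)·F1 scoreᵢ with N=534: (79/534)·0.63030 + (103/534)·0.47904 + (56/534)·0.70504 + (94/534)·0.74459 + (153/534)·0.66929 + (49/534)·0.60714 = 0.6381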